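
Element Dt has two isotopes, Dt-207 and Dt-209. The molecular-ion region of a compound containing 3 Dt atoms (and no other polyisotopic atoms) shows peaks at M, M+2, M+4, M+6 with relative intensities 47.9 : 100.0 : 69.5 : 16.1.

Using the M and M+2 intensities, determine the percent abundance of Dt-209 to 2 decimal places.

Let p = fractional abundance of Dt-207. I(M+2)/I(M) = [C(3,1)·p^2·(1−p)] / p^3 = 3·(1−p)/p = 100.0/47.9 = 2.0877
(1−p)/p = 2.0877/3 = 0.6959  ⇒  p = 1/(1 + 0.6959) = 0.5897
Dt-207: 58.97%, Dt-209: 41.03%.

41.03%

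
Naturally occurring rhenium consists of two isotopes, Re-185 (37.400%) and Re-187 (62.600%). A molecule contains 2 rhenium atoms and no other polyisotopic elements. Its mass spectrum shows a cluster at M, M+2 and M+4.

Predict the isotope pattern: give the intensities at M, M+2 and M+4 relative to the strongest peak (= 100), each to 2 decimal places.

The 2 Re atoms are independent, so intensities follow the terms of (0.37400 + 0.62600)^2.
P(M) = 0.37400^2 = 0.139876
P(M+2) = 2 × 0.37400^1 × 0.62600^1 = 0.468248
P(M+4) = 0.62600^2 = 0.391876
The M+2 peak is largest (0.468248); scaling to 100 gives 29.87 : 100.00 : 83.69.

29.87 : 100.00 : 83.69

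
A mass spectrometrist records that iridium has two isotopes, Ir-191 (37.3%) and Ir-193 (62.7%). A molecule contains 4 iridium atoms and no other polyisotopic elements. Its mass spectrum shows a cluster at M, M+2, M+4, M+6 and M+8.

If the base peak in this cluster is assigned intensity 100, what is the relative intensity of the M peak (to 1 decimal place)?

(0.373 + 0.627)^4 gives M 0.0194, M+2 0.1302, M+4 0.3282, M+6 0.3678, M+8 0.1546; the largest is M+6.
P(M+6) = C(4,3) × 0.373^1 × 0.627^3 = 4 × 0.3730 × 0.24649188 = 0.367766 (base)
P(M) = C(4,0) × 0.373^4 × 0.627^0 = 1 × 0.01935688 × 1.0000 = 0.019357
Relative intensity = 0.019357 / 0.367766 × 100 = 5.3

5.3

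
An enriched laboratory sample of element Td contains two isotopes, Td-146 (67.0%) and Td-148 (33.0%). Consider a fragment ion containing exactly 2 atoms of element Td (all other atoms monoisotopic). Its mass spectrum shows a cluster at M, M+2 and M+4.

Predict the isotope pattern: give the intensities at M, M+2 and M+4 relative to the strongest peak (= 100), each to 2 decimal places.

The 2 Td atoms are independent, so intensities follow the terms of (0.670 + 0.330)^2.
P(M) = 0.670^2 = 0.448900
P(M+2) = 2 × 0.670^1 × 0.330^1 = 0.442200
P(M+4) = 0.330^2 = 0.108900
The M peak is largest (0.448900); scaling to 100 gives 100.00 : 98.51 : 24.26.

100.00 : 98.51 : 24.26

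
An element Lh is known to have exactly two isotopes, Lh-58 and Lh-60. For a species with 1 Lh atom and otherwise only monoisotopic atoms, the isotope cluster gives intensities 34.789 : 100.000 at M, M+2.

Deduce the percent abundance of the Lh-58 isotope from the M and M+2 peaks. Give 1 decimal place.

Write p for the Lh-58 fraction. I(M+2)/I(M) = [C(1,1)·p^0·(1−p)] / p^1 = 1·(1−p)/p = 100.000/34.789 = 2.8745
(1−p)/p = 2.8745/1 = 2.8745  ⇒  p = 1/(1 + 2.8745) = 0.2581
Lh-58: 25.8%, Lh-60: 74.2%.

25.8%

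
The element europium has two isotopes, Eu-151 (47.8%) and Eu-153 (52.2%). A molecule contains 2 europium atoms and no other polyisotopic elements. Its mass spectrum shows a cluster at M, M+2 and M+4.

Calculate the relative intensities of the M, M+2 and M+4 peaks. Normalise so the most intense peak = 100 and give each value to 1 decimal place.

45.8 : 100.0 : 54.6

The 2 Eu atoms are independent, so intensities follow the terms of (0.478 + 0.522)^2.
P(M) = 0.478^2 = 0.228484
P(M+2) = 2 × 0.478^1 × 0.522^1 = 0.499032
P(M+4) = 0.522^2 = 0.272484
The M+2 peak is largest (0.499032); scaling to 100 gives 45.8 : 100.0 : 54.6.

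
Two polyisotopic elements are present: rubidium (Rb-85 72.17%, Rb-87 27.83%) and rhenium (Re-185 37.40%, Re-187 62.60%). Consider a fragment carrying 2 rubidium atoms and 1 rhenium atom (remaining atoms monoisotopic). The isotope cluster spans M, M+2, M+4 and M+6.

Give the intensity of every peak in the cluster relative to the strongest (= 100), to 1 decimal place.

40.9 : 100.0 : 58.9 : 10.2

Rubidium pattern (n=2): 0.52085089 : 0.40169822 : 0.07745089
Rhenium pattern (n=1): 0.3740 : 0.6260
Convolve the two distributions (both contribute in 2-u steps):
  M: 0.52085089×0.3740 = 0.194798
  M+2: 0.52085089×0.6260 + 0.40169822×0.3740 = 0.476288
  M+4: 0.40169822×0.6260 + 0.07745089×0.3740 = 0.280430
  M+6: 0.07745089×0.6260 = 0.048484
Scale to base peak (0.476288) = 100: 40.9 : 100.0 : 58.9 : 10.2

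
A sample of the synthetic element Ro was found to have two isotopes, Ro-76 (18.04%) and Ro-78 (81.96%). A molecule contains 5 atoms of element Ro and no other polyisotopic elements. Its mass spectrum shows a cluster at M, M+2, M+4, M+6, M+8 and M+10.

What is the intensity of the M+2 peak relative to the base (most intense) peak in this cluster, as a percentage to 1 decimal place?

1.1%

Term probabilities: M 0.0002, M+2 0.0043, M+4 0.0394, M+6 0.1792, M+8 0.4070, M+10 0.3698. Base peak = M+8.
P(M+8) = C(5,4) × 0.1804^1 × 0.8196^4 = 5 × 0.1804 × 0.45124022 = 0.407019 (base)
P(M+2) = C(5,1) × 0.1804^4 × 0.8196^1 = 5 × 0.00105912 × 0.8196 = 0.004340
Relative intensity = 0.004340 / 0.407019 × 100 = 1.1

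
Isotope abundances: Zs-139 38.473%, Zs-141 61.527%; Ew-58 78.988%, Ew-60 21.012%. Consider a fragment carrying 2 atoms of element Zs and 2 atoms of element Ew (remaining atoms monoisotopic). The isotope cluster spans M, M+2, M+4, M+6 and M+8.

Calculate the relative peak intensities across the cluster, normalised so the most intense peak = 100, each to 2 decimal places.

Element Zs pattern (n=2): 0.14801717 : 0.47342565 : 0.37855717
Element Ew pattern (n=2): 0.62391041 : 0.33193917 : 0.04415041
Convolve the two distributions (both contribute in 2-u steps):
  M: 0.14801717×0.62391041 = 0.092349
  M+2: 0.14801717×0.33193917 + 0.47342565×0.62391041 = 0.344508
  M+4: 0.14801717×0.04415041 + 0.47342565×0.33193917 + 0.37855717×0.62391041 = 0.399869
  M+6: 0.47342565×0.04415041 + 0.37855717×0.33193917 = 0.146560
  M+8: 0.37855717×0.04415041 = 0.016713
Scale to base peak (0.399869) = 100: 23.09 : 86.16 : 100.00 : 36.65 : 4.18

23.09 : 86.16 : 100.00 : 36.65 : 4.18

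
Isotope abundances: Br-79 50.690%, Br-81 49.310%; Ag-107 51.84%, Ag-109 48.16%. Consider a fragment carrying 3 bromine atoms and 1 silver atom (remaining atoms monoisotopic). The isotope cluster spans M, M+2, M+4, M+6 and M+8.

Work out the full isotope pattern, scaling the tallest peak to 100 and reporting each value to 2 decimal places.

18.02 : 69.32 : 100.00 : 64.11 : 15.41

Bromine pattern (n=3): 0.13024674 : 0.3801026 : 0.36975457 : 0.11989609
Silver pattern (n=1): 0.5184 : 0.4816
Convolve the two distributions (both contribute in 2-u steps):
  M: 0.13024674×0.5184 = 0.067520
  M+2: 0.13024674×0.4816 + 0.3801026×0.5184 = 0.259772
  M+4: 0.3801026×0.4816 + 0.36975457×0.5184 = 0.374738
  M+6: 0.36975457×0.4816 + 0.11989609×0.5184 = 0.240228
  M+8: 0.11989609×0.4816 = 0.057742
Scale to base peak (0.374738) = 100: 18.02 : 69.32 : 100.00 : 64.11 : 15.41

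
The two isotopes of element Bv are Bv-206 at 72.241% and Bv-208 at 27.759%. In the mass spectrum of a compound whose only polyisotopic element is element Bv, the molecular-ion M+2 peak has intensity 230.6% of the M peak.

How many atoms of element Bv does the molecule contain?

With n Bv atoms, P(M+2)/P(M) = C(n,1)·p^(n−1)q / p^n = n·q/p = n · 0.27759/0.72241.
n = 2.306 × 0.72241/0.27759 = 6.00 ≈ 6

6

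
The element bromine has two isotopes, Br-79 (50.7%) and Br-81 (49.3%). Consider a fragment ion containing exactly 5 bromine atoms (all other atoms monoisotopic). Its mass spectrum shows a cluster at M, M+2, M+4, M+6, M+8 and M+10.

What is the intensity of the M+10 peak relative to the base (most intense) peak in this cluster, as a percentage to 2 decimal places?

Term probabilities: M 0.0335, M+2 0.1629, M+4 0.3168, M+6 0.3080, M+8 0.1497, M+10 0.0291. Base peak = M+4.
P(M+4) = C(5,2) × 0.507^3 × 0.493^2 = 10 × 0.13032384 × 0.243049 = 0.316751 (base)
P(M+10) = C(5,5) × 0.507^0 × 0.493^5 = 1 × 1.0000 × 0.0291229 = 0.029123
Relative intensity = 0.029123 / 0.316751 × 100 = 9.19

9.19%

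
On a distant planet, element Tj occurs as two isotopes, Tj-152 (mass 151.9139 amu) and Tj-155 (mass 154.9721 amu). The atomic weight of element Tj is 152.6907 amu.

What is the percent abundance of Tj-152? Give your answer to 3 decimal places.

With x = fraction of Tj-152 (so Tj-155 is 1 − x):
151.9139·x + 154.9721·(1 − x) = 152.6907
(151.9139 − 154.9721)·x = 152.6907 − 154.9721
x = -2.2814 / -3.0582 = 0.74599 → 74.599% Tj-152, 25.401% Tj-155.

74.599%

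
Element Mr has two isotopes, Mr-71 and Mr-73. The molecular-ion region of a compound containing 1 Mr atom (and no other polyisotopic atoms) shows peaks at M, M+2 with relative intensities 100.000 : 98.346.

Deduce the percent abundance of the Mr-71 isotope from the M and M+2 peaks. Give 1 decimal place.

Write p for the Mr-71 fraction. I(M+2)/I(M) = [C(1,1)·p^0·(1−p)] / p^1 = 1·(1−p)/p = 98.346/100.000 = 0.9835
(1−p)/p = 0.9835/1 = 0.9835  ⇒  p = 1/(1 + 0.9835) = 0.5042
Mr-71: 50.4%, Mr-73: 49.6%.

50.4%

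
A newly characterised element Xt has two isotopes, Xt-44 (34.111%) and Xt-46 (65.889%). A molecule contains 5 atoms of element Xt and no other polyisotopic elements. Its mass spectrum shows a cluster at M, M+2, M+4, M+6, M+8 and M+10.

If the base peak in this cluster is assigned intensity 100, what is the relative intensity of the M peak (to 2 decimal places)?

Term probabilities: M 0.0046, M+2 0.0446, M+4 0.1723, M+6 0.3328, M+8 0.3215, M+10 0.1242. Base peak = M+6.
P(M+6) = C(5,3) × 0.34111^2 × 0.65889^3 = 10 × 0.11635603 × 0.28604789 = 0.332834 (base)
P(M) = C(5,0) × 0.34111^5 × 0.65889^0 = 1 × 0.00461819 × 1.0000 = 0.004618
Relative intensity = 0.004618 / 0.332834 × 100 = 1.39

1.39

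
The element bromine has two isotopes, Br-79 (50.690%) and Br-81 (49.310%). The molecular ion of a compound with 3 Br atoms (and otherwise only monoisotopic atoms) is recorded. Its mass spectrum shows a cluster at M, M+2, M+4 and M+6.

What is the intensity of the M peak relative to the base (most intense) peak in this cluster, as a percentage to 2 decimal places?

(0.50690 + 0.49310)^3 gives M 0.1302, M+2 0.3801, M+4 0.3698, M+6 0.1199; the largest is M+2.
P(M+2) = C(3,1) × 0.50690^2 × 0.49310^1 = 3 × 0.25694761 × 0.4931 = 0.380103 (base)
P(M) = C(3,0) × 0.50690^3 × 0.49310^0 = 1 × 0.13024674 × 1.0000 = 0.130247
Relative intensity = 0.130247 / 0.380103 × 100 = 34.27

34.27%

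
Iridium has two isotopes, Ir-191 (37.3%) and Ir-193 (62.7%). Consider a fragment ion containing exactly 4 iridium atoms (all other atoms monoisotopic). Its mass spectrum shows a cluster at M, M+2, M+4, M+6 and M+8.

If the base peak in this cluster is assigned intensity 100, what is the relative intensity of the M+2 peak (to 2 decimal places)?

Term probabilities: M 0.0194, M+2 0.1302, M+4 0.3282, M+6 0.3678, M+8 0.1546. Base peak = M+6.
P(M+6) = C(4,3) × 0.373^1 × 0.627^3 = 4 × 0.3730 × 0.24649188 = 0.367766 (base)
P(M+2) = C(4,1) × 0.373^3 × 0.627^1 = 4 × 0.05189512 × 0.6270 = 0.130153
Relative intensity = 0.130153 / 0.367766 × 100 = 35.39

35.39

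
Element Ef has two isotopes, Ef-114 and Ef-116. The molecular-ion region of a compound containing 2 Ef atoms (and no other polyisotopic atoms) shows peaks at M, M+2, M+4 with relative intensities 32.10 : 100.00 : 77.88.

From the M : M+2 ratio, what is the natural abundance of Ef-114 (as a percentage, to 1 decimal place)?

Let p = fractional abundance of Ef-114. I(M+2)/I(M) = [C(2,1)·p^1·(1−p)] / p^2 = 2·(1−p)/p = 100.00/32.10 = 3.1153
(1−p)/p = 3.1153/2 = 1.5576  ⇒  p = 1/(1 + 1.5576) = 0.3910
Ef-114: 39.1%, Ef-116: 60.9%.

39.1%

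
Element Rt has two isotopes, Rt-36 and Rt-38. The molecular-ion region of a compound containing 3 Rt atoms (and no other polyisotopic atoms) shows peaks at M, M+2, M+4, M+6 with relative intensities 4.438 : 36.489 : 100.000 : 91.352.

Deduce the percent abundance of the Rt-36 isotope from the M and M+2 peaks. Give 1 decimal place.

26.7%

Let p = fractional abundance of Rt-36. I(M+2)/I(M) = [C(3,1)·p^2·(1−p)] / p^3 = 3·(1−p)/p = 36.489/4.438 = 8.2219
(1−p)/p = 8.2219/3 = 2.7406  ⇒  p = 1/(1 + 2.7406) = 0.2673
Rt-36: 26.7%, Rt-38: 73.3%.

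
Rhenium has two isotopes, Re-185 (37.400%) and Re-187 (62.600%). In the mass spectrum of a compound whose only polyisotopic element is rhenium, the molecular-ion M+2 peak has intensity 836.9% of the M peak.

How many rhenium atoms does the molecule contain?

5

For n independent Re atoms, I(M+2)/I(M) = n · (abundance Re-187) / (abundance Re-185) = n · 0.62600/0.37400.
n = 8.369 × 0.37400/0.62600 = 5.00 ≈ 5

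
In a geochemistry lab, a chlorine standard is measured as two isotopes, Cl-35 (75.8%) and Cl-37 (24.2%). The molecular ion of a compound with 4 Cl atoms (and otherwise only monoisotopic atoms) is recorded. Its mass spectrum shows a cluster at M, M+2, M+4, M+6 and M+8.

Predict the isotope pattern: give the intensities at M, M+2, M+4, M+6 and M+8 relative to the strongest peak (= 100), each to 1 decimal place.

Expanding (0.758 + 0.242)^4:
P(M) = 0.758^4 = 0.330124
P(M+2) = 4 × 0.758^3 × 0.242^1 = 0.421583
P(M+4) = 6 × 0.758^2 × 0.242^2 = 0.201893
P(M+6) = 4 × 0.758^1 × 0.242^3 = 0.042971
P(M+8) = 0.242^4 = 0.003430
The M+2 peak is largest (0.421583); scaling to 100 gives 78.3 : 100.0 : 47.9 : 10.2 : 0.8.

78.3 : 100.0 : 47.9 : 10.2 : 0.8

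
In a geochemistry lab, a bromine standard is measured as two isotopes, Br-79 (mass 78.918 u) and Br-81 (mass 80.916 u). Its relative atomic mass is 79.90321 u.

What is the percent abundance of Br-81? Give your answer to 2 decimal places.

Writing the weighted mean with unknown fraction x of Br-79:
78.918·x + 80.916·(1 − x) = 79.90321
(78.918 − 80.916)·x = 79.90321 − 80.916
x = -1.01279 / -1.998 = 0.50690 → 50.69% Br-79, 49.31% Br-81.

49.31%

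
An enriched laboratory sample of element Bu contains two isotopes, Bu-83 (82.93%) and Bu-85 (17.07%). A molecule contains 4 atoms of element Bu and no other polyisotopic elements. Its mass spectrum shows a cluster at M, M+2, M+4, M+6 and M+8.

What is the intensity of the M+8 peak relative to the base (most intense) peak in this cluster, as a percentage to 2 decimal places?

0.18%

Term probabilities: M 0.4730, M+2 0.3894, M+4 0.1202, M+6 0.0165, M+8 0.0008. Base peak = M.
P(M) = C(4,0) × 0.8293^4 × 0.1707^0 = 1 × 0.47298423 × 1.0000 = 0.472984 (base)
P(M+8) = C(4,4) × 0.8293^0 × 0.1707^4 = 1 × 1.0000 × 0.00084905 = 0.000849
Relative intensity = 0.000849 / 0.472984 × 100 = 0.18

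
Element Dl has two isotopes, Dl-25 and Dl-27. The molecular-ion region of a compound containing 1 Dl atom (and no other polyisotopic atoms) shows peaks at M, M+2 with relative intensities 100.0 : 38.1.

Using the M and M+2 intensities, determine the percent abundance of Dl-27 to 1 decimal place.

If p is the fraction of Dl that is Dl-25, then I(M+2)/I(M) = [C(1,1)·p^0·(1−p)] / p^1 = 1·(1−p)/p = 38.1/100.0 = 0.3810
(1−p)/p = 0.3810/1 = 0.3810  ⇒  p = 1/(1 + 0.3810) = 0.7241
Dl-25: 72.4%, Dl-27: 27.6%.

27.6%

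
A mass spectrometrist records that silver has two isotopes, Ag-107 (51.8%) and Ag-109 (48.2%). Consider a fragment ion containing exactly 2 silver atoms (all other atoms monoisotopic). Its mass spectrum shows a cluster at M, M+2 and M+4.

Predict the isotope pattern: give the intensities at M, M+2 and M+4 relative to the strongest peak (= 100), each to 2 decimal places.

53.73 : 100.00 : 46.53

Each Ag atom is independently Ag-107 (p = 0.518) or Ag-109 (q = 0.482); the cluster is the binomial expansion (p + q)^2.
P(M) = 0.518^2 = 0.268324
P(M+2) = 2 × 0.518^1 × 0.482^1 = 0.499352
P(M+4) = 0.482^2 = 0.232324
The M+2 peak is largest (0.499352); scaling to 100 gives 53.73 : 100.00 : 46.53.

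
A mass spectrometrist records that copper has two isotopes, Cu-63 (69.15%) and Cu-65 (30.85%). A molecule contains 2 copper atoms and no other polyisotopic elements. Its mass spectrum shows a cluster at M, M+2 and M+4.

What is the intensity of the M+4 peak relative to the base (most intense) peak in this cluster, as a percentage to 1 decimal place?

19.9%

(0.6915 + 0.3085)^2 gives M 0.4782, M+2 0.4267, M+4 0.0952; the largest is M.
P(M) = C(2,0) × 0.6915^2 × 0.3085^0 = 1 × 0.47817225 × 1.0000 = 0.478172 (base)
P(M+4) = C(2,2) × 0.6915^0 × 0.3085^2 = 1 × 1.0000 × 0.09517225 = 0.095172
Relative intensity = 0.095172 / 0.478172 × 100 = 19.9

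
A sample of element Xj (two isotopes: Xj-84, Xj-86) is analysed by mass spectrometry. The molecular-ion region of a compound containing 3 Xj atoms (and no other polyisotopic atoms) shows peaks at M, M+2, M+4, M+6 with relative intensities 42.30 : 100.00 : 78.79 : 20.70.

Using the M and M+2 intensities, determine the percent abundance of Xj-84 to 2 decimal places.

55.93%

Let p = fractional abundance of Xj-84. I(M+2)/I(M) = [C(3,1)·p^2·(1−p)] / p^3 = 3·(1−p)/p = 100.00/42.30 = 2.3641
(1−p)/p = 2.3641/3 = 0.7880  ⇒  p = 1/(1 + 0.7880) = 0.5593
Xj-84: 55.93%, Xj-86: 44.07%.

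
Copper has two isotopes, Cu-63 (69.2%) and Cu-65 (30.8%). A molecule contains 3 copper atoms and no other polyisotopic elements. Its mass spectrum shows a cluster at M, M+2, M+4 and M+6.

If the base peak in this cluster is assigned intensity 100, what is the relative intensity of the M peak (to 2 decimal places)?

Binomial terms of (0.692 + 0.308)^3: M 0.3314, M+2 0.4425, M+4 0.1969, M+6 0.0292 → M+2 is the base peak.
P(M+2) = C(3,1) × 0.692^2 × 0.308^1 = 3 × 0.478864 × 0.3080 = 0.442470 (base)
P(M) = C(3,0) × 0.692^3 × 0.308^0 = 1 × 0.33137389 × 1.0000 = 0.331374
Relative intensity = 0.331374 / 0.442470 × 100 = 74.89

74.89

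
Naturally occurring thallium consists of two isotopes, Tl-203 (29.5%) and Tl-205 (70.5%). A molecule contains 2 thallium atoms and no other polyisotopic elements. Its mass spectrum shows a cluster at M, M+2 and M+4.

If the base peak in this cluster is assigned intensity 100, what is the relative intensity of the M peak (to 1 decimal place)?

17.5

Binomial terms of (0.295 + 0.705)^2: M 0.0870, M+2 0.4160, M+4 0.4970 → M+4 is the base peak.
P(M+4) = C(2,2) × 0.295^0 × 0.705^2 = 1 × 1.0000 × 0.497025 = 0.497025 (base)
P(M) = C(2,0) × 0.295^2 × 0.705^0 = 1 × 0.087025 × 1.0000 = 0.087025
Relative intensity = 0.087025 / 0.497025 × 100 = 17.5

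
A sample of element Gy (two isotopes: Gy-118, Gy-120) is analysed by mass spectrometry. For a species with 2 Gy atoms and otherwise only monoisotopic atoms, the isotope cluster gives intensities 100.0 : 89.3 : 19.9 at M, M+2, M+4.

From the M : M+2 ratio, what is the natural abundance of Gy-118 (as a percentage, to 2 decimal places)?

Write p for the Gy-118 fraction. I(M+2)/I(M) = [C(2,1)·p^1·(1−p)] / p^2 = 2·(1−p)/p = 89.3/100.0 = 0.8930
(1−p)/p = 0.8930/2 = 0.4465  ⇒  p = 1/(1 + 0.4465) = 0.6913
Gy-118: 69.13%, Gy-120: 30.87%.

69.13%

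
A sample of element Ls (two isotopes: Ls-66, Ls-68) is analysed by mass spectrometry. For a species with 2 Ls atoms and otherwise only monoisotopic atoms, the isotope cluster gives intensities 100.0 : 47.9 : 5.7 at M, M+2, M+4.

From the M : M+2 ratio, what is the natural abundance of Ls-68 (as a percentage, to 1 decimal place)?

19.3%

If p is the fraction of Ls that is Ls-66, then I(M+2)/I(M) = [C(2,1)·p^1·(1−p)] / p^2 = 2·(1−p)/p = 47.9/100.0 = 0.4790
(1−p)/p = 0.4790/2 = 0.2395  ⇒  p = 1/(1 + 0.2395) = 0.8068
Ls-66: 80.7%, Ls-68: 19.3%.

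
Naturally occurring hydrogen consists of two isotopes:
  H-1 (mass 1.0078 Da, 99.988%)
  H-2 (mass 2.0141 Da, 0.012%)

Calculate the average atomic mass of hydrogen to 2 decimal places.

Average mass = Σ (abundance × isotope mass) = 0.99988 × 1.0078 + 0.00012 × 2.0141
= 1.00768 + 0.00024 = 1.00792 Da

1.01 Da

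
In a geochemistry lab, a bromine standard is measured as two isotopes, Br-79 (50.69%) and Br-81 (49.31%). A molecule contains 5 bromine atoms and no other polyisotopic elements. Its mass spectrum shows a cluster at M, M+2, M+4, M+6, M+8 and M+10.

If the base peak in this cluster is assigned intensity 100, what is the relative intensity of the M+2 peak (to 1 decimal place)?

51.4

Binomial terms of (0.5069 + 0.4931)^5: M 0.0335, M+2 0.1628, M+4 0.3167, M+6 0.3081, M+8 0.1498, M+10 0.0292 → M+4 is the base peak.
P(M+4) = C(5,2) × 0.5069^3 × 0.4931^2 = 10 × 0.13024674 × 0.24314761 = 0.316692 (base)
P(M+2) = C(5,1) × 0.5069^4 × 0.4931^1 = 5 × 0.06602207 × 0.4931 = 0.162777
Relative intensity = 0.162777 / 0.316692 × 100 = 51.4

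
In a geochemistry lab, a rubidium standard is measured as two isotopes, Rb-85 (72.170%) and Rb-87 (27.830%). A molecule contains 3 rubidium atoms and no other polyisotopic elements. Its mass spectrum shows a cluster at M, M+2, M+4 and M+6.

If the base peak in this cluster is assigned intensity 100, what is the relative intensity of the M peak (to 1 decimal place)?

Term probabilities: M 0.3759, M+2 0.4349, M+4 0.1677, M+6 0.0216. Base peak = M+2.
P(M+2) = C(3,1) × 0.72170^2 × 0.27830^1 = 3 × 0.52085089 × 0.2783 = 0.434858 (base)
P(M) = C(3,0) × 0.72170^3 × 0.27830^0 = 1 × 0.37589809 × 1.0000 = 0.375898
Relative intensity = 0.375898 / 0.434858 × 100 = 86.4

86.4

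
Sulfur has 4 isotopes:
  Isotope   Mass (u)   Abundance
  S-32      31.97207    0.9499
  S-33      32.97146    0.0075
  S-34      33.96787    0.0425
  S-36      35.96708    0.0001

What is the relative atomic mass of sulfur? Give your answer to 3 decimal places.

The abundance-weighted mean is 0.9499 × 31.97207 + 0.0075 × 32.97146 + 0.0425 × 33.96787 + 0.0001 × 35.96708
= 30.370269 + 0.247286 + 1.443634 + 0.003597 = 32.064786 u

32.065 u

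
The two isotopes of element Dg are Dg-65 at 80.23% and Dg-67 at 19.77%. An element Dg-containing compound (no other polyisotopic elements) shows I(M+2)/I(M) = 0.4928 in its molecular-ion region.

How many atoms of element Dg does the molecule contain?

2

With n Dg atoms, P(M+2)/P(M) = C(n,1)·p^(n−1)q / p^n = n·q/p = n · 0.1977/0.8023.
n = 0.4928 × 0.8023/0.1977 = 2.00 ≈ 2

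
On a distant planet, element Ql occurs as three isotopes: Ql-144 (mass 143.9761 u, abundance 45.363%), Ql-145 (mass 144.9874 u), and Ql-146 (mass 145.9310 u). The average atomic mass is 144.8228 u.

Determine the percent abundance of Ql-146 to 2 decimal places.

31.17%

The remaining 54.637% is split between Ql-145 (fraction x) and Ql-146 (fraction 0.54637 − x).
Substituting: 144.9874x + 145.9310(0.54637 − x) = 79.510921757
(144.9874 − 145.9310)x = -0.221398713  ⇒  x = 0.23463, y = 0.31174
Ql-145: 23.46%, Ql-146: 31.17%.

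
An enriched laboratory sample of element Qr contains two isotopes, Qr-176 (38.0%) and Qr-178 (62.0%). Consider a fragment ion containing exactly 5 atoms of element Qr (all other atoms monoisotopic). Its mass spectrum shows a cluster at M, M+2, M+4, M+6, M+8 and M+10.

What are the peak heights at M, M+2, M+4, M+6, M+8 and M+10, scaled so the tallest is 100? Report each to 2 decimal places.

2.30 : 18.78 : 61.29 : 100.00 : 81.58 : 26.62

Expanding (0.380 + 0.620)^5:
P(M) = 0.380^5 = 0.007924
P(M+2) = 5 × 0.380^4 × 0.620^1 = 0.064639
P(M+4) = 10 × 0.380^3 × 0.620^2 = 0.210928
P(M+6) = 10 × 0.380^2 × 0.620^3 = 0.344146
P(M+8) = 5 × 0.380^1 × 0.620^4 = 0.280750
P(M+10) = 0.620^5 = 0.091613
The M+6 peak is largest (0.344146); scaling to 100 gives 2.30 : 18.78 : 61.29 : 100.00 : 81.58 : 26.62.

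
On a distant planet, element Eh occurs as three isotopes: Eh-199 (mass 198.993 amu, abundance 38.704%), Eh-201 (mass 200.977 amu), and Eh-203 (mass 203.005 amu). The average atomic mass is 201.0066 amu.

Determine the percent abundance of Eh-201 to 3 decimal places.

The remaining 61.296% is split between Eh-201 (fraction x) and Eh-203 (fraction 0.61296 − x).
Substituting: 200.977x + 203.005(0.61296 − x) = 123.98834928
(200.977 − 203.005)x = -0.44559552  ⇒  x = 0.21972, y = 0.39324
Eh-201: 21.972%, Eh-203: 39.324%.

21.972%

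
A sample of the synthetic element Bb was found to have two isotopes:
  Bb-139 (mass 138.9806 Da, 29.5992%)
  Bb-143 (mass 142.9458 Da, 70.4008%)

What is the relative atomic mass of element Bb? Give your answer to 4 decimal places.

141.7721 Da

Average mass = Σ (abundance × isotope mass) = 0.295992 × 138.9806 + 0.704008 × 142.9458
= 41.13715 + 100.63499 = 141.77214 Da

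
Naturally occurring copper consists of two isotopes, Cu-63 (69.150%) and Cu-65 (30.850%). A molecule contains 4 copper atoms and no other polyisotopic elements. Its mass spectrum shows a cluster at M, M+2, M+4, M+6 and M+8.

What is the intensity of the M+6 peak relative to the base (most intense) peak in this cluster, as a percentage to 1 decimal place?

Term probabilities: M 0.2286, M+2 0.4080, M+4 0.2731, M+6 0.0812, M+8 0.0091. Base peak = M+2.
P(M+2) = C(4,1) × 0.69150^3 × 0.30850^1 = 4 × 0.33065611 × 0.3085 = 0.408030 (base)
P(M+6) = C(4,3) × 0.69150^1 × 0.30850^3 = 4 × 0.6915 × 0.02936064 = 0.081212
Relative intensity = 0.081212 / 0.408030 × 100 = 19.9

19.9%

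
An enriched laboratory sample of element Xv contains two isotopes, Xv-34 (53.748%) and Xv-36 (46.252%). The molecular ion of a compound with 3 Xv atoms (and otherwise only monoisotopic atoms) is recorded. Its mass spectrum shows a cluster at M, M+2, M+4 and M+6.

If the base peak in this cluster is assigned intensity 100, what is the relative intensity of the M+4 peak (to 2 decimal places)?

(0.53748 + 0.46252)^3 gives M 0.1553, M+2 0.4008, M+4 0.3449, M+6 0.0989; the largest is M+2.
P(M+2) = C(3,1) × 0.53748^2 × 0.46252^1 = 3 × 0.28888475 × 0.46252 = 0.400845 (base)
P(M+4) = C(3,2) × 0.53748^1 × 0.46252^2 = 3 × 0.53748 × 0.21392475 = 0.344941
Relative intensity = 0.344941 / 0.400845 × 100 = 86.05

86.05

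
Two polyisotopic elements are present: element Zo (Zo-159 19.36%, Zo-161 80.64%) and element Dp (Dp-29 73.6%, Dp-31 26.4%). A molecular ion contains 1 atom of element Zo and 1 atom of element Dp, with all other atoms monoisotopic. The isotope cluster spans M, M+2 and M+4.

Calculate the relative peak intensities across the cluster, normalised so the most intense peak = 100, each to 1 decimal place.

22.1 : 100.0 : 33.0

Element Zo pattern (n=1): 0.1936 : 0.8064
Element Dp pattern (n=1): 0.7360 : 0.2640
Convolve the two distributions (both contribute in 2-u steps):
  M: 0.1936×0.7360 = 0.142490
  M+2: 0.1936×0.2640 + 0.8064×0.7360 = 0.644621
  M+4: 0.8064×0.2640 = 0.212890
Scale to base peak (0.644621) = 100: 22.1 : 100.0 : 33.0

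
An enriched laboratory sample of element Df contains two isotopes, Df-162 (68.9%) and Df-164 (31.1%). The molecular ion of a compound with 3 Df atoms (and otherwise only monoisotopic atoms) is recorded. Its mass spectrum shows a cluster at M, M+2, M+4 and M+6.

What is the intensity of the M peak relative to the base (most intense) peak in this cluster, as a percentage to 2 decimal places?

73.85%

Term probabilities: M 0.3271, M+2 0.4429, M+4 0.1999, M+6 0.0301. Base peak = M+2.
P(M+2) = C(3,1) × 0.689^2 × 0.311^1 = 3 × 0.474721 × 0.3110 = 0.442915 (base)
P(M) = C(3,0) × 0.689^3 × 0.311^0 = 1 × 0.32708277 × 1.0000 = 0.327083
Relative intensity = 0.327083 / 0.442915 × 100 = 73.85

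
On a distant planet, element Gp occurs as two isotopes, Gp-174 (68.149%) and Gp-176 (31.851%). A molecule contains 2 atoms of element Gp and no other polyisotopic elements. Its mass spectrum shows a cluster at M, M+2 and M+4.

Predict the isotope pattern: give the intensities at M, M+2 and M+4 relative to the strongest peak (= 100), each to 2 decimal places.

100.00 : 93.47 : 21.84

The 2 Gp atoms are independent, so intensities follow the terms of (0.68149 + 0.31851)^2.
P(M) = 0.68149^2 = 0.464429
P(M+2) = 2 × 0.68149^1 × 0.31851^1 = 0.434123
P(M+4) = 0.31851^2 = 0.101449
The M peak is largest (0.464429); scaling to 100 gives 100.00 : 93.47 : 21.84.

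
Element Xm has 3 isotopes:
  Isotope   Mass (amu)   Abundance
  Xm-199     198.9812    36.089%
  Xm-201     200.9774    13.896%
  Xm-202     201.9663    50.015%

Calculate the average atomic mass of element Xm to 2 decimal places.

Weight each isotope mass by its fractional abundance: 0.36089 × 198.9812 + 0.13896 × 200.9774 + 0.50015 × 201.9663
= 71.81033 + 27.92782 + 101.01344 = 200.75159 amu

200.75 amu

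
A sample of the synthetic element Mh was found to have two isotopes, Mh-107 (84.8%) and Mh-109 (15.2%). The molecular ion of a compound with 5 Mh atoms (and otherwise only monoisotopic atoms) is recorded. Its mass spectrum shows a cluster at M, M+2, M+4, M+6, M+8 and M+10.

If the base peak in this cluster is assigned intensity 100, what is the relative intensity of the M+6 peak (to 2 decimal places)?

Binomial terms of (0.848 + 0.152)^5: M 0.4385, M+2 0.3930, M+4 0.1409, M+6 0.0253, M+8 0.0023, M+10 0.0001 → M is the base peak.
P(M) = C(5,0) × 0.848^5 × 0.152^0 = 1 × 0.43850976 × 1.0000 = 0.438510 (base)
P(M+6) = C(5,3) × 0.848^2 × 0.152^3 = 10 × 0.719104 × 0.00351181 = 0.025254
Relative intensity = 0.025254 / 0.438510 × 100 = 5.76

5.76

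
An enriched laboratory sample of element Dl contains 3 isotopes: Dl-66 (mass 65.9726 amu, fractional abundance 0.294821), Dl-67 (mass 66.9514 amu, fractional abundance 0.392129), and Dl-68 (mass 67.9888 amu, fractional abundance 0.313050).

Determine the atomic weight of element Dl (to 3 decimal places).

66.988 amu

Weight each isotope mass by its fractional abundance: 0.294821 × 65.9726 + 0.392129 × 66.9514 + 0.313050 × 67.9888
= 19.45011 + 26.25359 + 21.28389 = 66.98759 amu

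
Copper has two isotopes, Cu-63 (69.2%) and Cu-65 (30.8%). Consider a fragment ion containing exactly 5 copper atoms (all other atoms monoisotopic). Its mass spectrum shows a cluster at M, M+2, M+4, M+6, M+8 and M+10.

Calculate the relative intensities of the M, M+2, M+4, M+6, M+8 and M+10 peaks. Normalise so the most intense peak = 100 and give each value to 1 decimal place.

Expanding (0.692 + 0.308)^5:
P(M) = 0.692^5 = 0.158683
P(M+2) = 5 × 0.692^4 × 0.308^1 = 0.353139
P(M+4) = 10 × 0.692^3 × 0.308^2 = 0.314355
P(M+6) = 10 × 0.692^2 × 0.308^3 = 0.139915
P(M+8) = 5 × 0.692^1 × 0.308^4 = 0.031137
P(M+10) = 0.308^5 = 0.002772
The M+2 peak is largest (0.353139); scaling to 100 gives 44.9 : 100.0 : 89.0 : 39.6 : 8.8 : 0.8.

44.9 : 100.0 : 89.0 : 39.6 : 8.8 : 0.8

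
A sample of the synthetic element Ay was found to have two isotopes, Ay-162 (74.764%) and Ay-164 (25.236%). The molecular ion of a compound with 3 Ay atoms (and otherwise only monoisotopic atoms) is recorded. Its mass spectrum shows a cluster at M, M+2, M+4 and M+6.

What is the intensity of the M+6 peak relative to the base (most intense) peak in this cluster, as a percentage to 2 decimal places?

3.80%

Binomial terms of (0.74764 + 0.25236)^3: M 0.4179, M+2 0.4232, M+4 0.1428, M+6 0.0161 → M+2 is the base peak.
P(M+2) = C(3,1) × 0.74764^2 × 0.25236^1 = 3 × 0.55896557 × 0.25236 = 0.423182 (base)
P(M+6) = C(3,3) × 0.74764^0 × 0.25236^3 = 1 × 1.0000 × 0.01607169 = 0.016072
Relative intensity = 0.016072 / 0.423182 × 100 = 3.80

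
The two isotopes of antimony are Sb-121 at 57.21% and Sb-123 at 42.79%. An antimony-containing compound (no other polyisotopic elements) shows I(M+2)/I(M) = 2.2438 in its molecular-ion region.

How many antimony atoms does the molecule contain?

With n Sb atoms, P(M+2)/P(M) = C(n,1)·p^(n−1)q / p^n = n·q/p = n · 0.4279/0.5721.
n = 2.2438 × 0.5721/0.4279 = 3.00 ≈ 3

3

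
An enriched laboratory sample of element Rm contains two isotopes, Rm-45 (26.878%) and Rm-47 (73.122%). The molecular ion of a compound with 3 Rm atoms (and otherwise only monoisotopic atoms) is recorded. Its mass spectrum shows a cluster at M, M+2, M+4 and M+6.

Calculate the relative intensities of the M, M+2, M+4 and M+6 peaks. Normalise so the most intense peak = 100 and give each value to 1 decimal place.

The 3 Rm atoms are independent, so intensities follow the terms of (0.26878 + 0.73122)^3.
P(M) = 0.26878^3 = 0.019417
P(M+2) = 3 × 0.26878^2 × 0.73122^1 = 0.158476
P(M+4) = 3 × 0.26878^1 × 0.73122^2 = 0.431136
P(M+6) = 0.73122^3 = 0.390971
The M+4 peak is largest (0.431136); scaling to 100 gives 4.5 : 36.8 : 100.0 : 90.7.

4.5 : 36.8 : 100.0 : 90.7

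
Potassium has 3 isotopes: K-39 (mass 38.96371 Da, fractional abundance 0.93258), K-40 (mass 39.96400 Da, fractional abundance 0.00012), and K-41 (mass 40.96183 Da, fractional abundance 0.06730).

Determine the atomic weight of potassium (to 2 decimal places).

Ar = Σ fᵢ·mᵢ = 0.93258 × 38.96371 + 0.00012 × 39.96400 + 0.06730 × 40.96183
= 36.336777 + 0.004796 + 2.756731 = 39.098304 Da

39.10 Da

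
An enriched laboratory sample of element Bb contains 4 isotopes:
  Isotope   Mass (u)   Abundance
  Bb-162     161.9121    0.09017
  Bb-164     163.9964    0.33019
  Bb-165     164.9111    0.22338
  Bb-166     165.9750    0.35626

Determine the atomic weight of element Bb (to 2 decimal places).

Ar = Σ fᵢ·mᵢ = 0.09017 × 161.9121 + 0.33019 × 163.9964 + 0.22338 × 164.9111 + 0.35626 × 165.9750
= 14.59961 + 54.14997 + 36.83784 + 59.13025 = 164.71767 u

164.72 u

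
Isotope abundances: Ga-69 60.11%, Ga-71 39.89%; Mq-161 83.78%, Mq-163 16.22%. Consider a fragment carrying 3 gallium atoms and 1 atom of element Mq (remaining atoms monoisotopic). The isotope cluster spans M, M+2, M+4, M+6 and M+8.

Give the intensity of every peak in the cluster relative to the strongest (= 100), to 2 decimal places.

Gallium pattern (n=3): 0.21719018 : 0.43239309 : 0.28694328 : 0.06347345
Element Mq pattern (n=1): 0.8378 : 0.1622
Convolve the two distributions (both contribute in 2-u steps):
  M: 0.21719018×0.8378 = 0.181962
  M+2: 0.21719018×0.1622 + 0.43239309×0.8378 = 0.397487
  M+4: 0.43239309×0.1622 + 0.28694328×0.8378 = 0.310535
  M+6: 0.28694328×0.1622 + 0.06347345×0.8378 = 0.099720
  M+8: 0.06347345×0.1622 = 0.010295
Scale to base peak (0.397487) = 100: 45.78 : 100.00 : 78.12 : 25.09 : 2.59

45.78 : 100.00 : 78.12 : 25.09 : 2.59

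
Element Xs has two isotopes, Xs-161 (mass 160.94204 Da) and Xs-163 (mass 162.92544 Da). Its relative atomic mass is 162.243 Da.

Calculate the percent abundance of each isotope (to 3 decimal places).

Xs-161: 34.408%, Xs-163: 65.592%

Let x be the fractional abundance of Xs-161; then Xs-163 has abundance 1 − x.
160.94204·x + 162.92544·(1 − x) = 162.243
(160.94204 − 162.92544)·x = 162.243 − 162.92544
x = -0.68244 / -1.98340 = 0.34408 → 34.408% Xs-161, 65.592% Xs-163.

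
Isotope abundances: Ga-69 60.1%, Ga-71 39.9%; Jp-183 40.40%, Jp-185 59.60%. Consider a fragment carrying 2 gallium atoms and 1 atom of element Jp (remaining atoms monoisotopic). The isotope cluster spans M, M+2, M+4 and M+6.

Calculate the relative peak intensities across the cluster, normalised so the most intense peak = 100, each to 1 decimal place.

Gallium pattern (n=2): 0.361201 : 0.479598 : 0.159201
Element Jp pattern (n=1): 0.4040 : 0.5960
Convolve the two distributions (both contribute in 2-u steps):
  M: 0.361201×0.4040 = 0.145925
  M+2: 0.361201×0.5960 + 0.479598×0.4040 = 0.409033
  M+4: 0.479598×0.5960 + 0.159201×0.4040 = 0.350158
  M+6: 0.159201×0.5960 = 0.094884
Scale to base peak (0.409033) = 100: 35.7 : 100.0 : 85.6 : 23.2

35.7 : 100.0 : 85.6 : 23.2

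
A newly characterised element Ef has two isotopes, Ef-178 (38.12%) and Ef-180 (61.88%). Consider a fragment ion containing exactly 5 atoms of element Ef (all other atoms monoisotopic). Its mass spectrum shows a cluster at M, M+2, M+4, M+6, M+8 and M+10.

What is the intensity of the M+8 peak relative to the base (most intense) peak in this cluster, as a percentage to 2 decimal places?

Term probabilities: M 0.0080, M+2 0.0653, M+4 0.2121, M+6 0.3443, M+8 0.2795, M+10 0.0907. Base peak = M+6.
P(M+6) = C(5,3) × 0.3812^2 × 0.6188^3 = 10 × 0.14531344 × 0.23694684 = 0.344316 (base)
P(M+8) = C(5,4) × 0.3812^1 × 0.6188^4 = 5 × 0.3812 × 0.1466227 = 0.279463
Relative intensity = 0.279463 / 0.344316 × 100 = 81.16

81.16%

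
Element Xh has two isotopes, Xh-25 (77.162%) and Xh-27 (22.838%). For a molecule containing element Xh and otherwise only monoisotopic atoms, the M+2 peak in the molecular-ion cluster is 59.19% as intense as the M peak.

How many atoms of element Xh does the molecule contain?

2

With n Xh atoms, P(M+2)/P(M) = C(n,1)·p^(n−1)q / p^n = n·q/p = n · 0.22838/0.77162.
n = 0.5919 × 0.77162/0.22838 = 2.00 ≈ 2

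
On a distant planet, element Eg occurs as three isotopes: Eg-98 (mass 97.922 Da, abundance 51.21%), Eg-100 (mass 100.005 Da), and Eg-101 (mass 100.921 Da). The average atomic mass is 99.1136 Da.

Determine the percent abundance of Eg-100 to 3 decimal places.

29.652%

The remaining 48.79% is split between Eg-100 (fraction x) and Eg-101 (fraction 0.4879 − x).
Substituting: 100.005x + 100.921(0.4879 − x) = 48.9677438
(100.005 − 100.921)x = -0.2716121  ⇒  x = 0.29652, y = 0.19138
Eg-100: 29.652%, Eg-101: 19.138%.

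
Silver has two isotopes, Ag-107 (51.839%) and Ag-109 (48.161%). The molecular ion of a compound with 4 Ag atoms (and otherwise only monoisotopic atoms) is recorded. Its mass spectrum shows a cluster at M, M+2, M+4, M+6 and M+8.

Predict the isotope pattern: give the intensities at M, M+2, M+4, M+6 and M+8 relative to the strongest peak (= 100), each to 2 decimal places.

The 4 Ag atoms are independent, so intensities follow the terms of (0.51839 + 0.48161)^4.
P(M) = 0.51839^4 = 0.072215
P(M+2) = 4 × 0.51839^3 × 0.48161^1 = 0.268365
P(M+4) = 6 × 0.51839^2 × 0.48161^2 = 0.373986
P(M+6) = 4 × 0.51839^1 × 0.48161^3 = 0.231634
P(M+8) = 0.48161^4 = 0.053800
The M+4 peak is largest (0.373986); scaling to 100 gives 19.31 : 71.76 : 100.00 : 61.94 : 14.39.

19.31 : 71.76 : 100.00 : 61.94 : 14.39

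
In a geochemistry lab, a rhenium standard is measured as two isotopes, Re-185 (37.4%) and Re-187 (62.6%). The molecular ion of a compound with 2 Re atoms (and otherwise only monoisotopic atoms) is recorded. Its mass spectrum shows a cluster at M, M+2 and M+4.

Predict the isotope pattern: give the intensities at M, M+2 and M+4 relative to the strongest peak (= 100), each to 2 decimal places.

29.87 : 100.00 : 83.69

Each Re atom is independently Re-185 (p = 0.374) or Re-187 (q = 0.626); the cluster is the binomial expansion (p + q)^2.
P(M) = 0.374^2 = 0.139876
P(M+2) = 2 × 0.374^1 × 0.626^1 = 0.468248
P(M+4) = 0.626^2 = 0.391876
The M+2 peak is largest (0.468248); scaling to 100 gives 29.87 : 100.00 : 83.69.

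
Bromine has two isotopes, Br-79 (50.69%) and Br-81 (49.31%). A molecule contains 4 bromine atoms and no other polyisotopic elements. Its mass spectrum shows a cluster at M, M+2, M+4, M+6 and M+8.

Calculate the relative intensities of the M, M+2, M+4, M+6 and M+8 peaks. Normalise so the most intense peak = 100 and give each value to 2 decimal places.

Expanding (0.5069 + 0.4931)^4:
P(M) = 0.5069^4 = 0.066022
P(M+2) = 4 × 0.5069^3 × 0.4931^1 = 0.256899
P(M+4) = 6 × 0.5069^2 × 0.4931^2 = 0.374857
P(M+6) = 4 × 0.5069^1 × 0.4931^3 = 0.243101
P(M+8) = 0.4931^4 = 0.059121
The M+4 peak is largest (0.374857); scaling to 100 gives 17.61 : 68.53 : 100.00 : 64.85 : 15.77.

17.61 : 68.53 : 100.00 : 64.85 : 15.77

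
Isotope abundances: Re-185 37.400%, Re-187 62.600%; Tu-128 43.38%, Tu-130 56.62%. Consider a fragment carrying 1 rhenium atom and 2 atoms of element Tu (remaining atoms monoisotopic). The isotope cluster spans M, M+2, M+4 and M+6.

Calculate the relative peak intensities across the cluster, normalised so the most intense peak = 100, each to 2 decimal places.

Rhenium pattern (n=1): 0.3740 : 0.6260
Element Tu pattern (n=2): 0.18818244 : 0.49123512 : 0.32058244
Convolve the two distributions (both contribute in 2-u steps):
  M: 0.3740×0.18818244 = 0.070380
  M+2: 0.3740×0.49123512 + 0.6260×0.18818244 = 0.301524
  M+4: 0.3740×0.32058244 + 0.6260×0.49123512 = 0.427411
  M+6: 0.6260×0.32058244 = 0.200685
Scale to base peak (0.427411) = 100: 16.47 : 70.55 : 100.00 : 46.95

16.47 : 70.55 : 100.00 : 46.95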